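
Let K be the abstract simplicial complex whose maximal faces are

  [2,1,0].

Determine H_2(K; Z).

Order the vertices as 0 < 1 < 2. Listing each simplex with vertices in this order, K has dimension 2 with simplices:

  0-simplices (3): [0], [1], [2]
  1-simplices (3): [0,1], [0,2], [1,2]
  2-simplices (1): [0,1,2]

so the chain groups are C_0 ≅ Z^3, C_1 ≅ Z^3, C_2 ≅ Z^1.

Boundary ∂_1: C_1 → C_0 sends each edge [p,q] (with p < q) to q − p. For instance
  ∂[0,2] = [2] − [0].
The 3×3 boundary matrix has rank 2 and Smith normal form diag(1,1).

The boundary map ∂_2: C_2 → C_1 acts by ∂[p,q,r] = [q,r] − [p,r] + [p,q]. For instance
  ∂[0,1,2] = [1,2] − [0,2] + [0,1].
This gives a 3×1 integer matrix of rank 1; reducing to Smith normal form yields diagonal entries (1).

Now H_k = ker ∂_k / im ∂_{k+1}, so:

  H_2: rank ker ∂_2 − rank ∂_3 = (1 − 1) − 0 = 0, and there is no ∂_3, so H_2 = 0.

H_2 ≅ 0.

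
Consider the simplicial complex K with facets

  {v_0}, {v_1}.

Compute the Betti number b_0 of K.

b_0 = 2.

Take the total order v_0 < v_1 on the vertex set. Then K (dimension 0) consists of the simplices:

  0-simplices (2): [v_0], [v_1]

Hence C_0 ≅ Z^2.

Now H_k = ker ∂_k / im ∂_{k+1}, so:

  H_0: rank C_0 − rank ∂_1 = 2 − 0 = 2, and there is no ∂_1, so H_0 = Z^2.

(K is a triangulation of a set of 2 points.)

Hence the Betti numbers are b_0 = 2.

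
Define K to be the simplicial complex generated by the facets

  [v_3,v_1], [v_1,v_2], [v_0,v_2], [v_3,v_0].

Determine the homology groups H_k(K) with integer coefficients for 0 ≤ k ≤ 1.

H_0 = Z,  H_1 = Z.

Fix the vertex order v_0 < v_1 < v_2 < v_3 and write every simplex with vertices in increasing order. Then dim K = 1 and the simplices of K are:

  0-simplices (4): [v_0], [v_1], [v_2], [v_3]
  1-simplices (4): [v_0,v_2], [v_0,v_3], [v_1,v_2], [v_1,v_3]

so the chain groups are C_0 ≅ Z^4, C_1 ≅ Z^4.

Boundary ∂_1: C_1 → C_0 maps an edge to its endpoints' difference, ∂[p,q] = q − p. For instance
  ∂[v_1,v_3] = [v_3] − [v_1].
This gives a 4×4 integer matrix of rank 3; reducing to Smith normal form yields diagonal entries (1,1,1).

Computing H_k = (kernel of ∂_k) / (image of ∂_{k+1}):

  H_0: rank C_0 − rank ∂_1 = 4 − 3 = 1, and the invariant factors of ∂_1 are all 1, so H_0 ≅ Z.
  H_1: rank ker ∂_1 − rank ∂_2 = (4 − 3) − 0 = 1, and there is no ∂_2, so H_1 ≅ Z.

As a check, the Euler characteristic is 4 − 4 = 0, which agrees with 1 − 1 = 0.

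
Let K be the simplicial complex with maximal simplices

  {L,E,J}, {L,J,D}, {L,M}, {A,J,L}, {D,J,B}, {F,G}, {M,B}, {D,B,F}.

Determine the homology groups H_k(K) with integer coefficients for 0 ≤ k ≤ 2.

H_0 ≅ Z,  H_1 ≅ Z,  H_2 = 0.

K has 9 vertices, 14 edges, 5 triangles.
rank ∂_0 = 0, rank ∂_1 = 8 ⇒ b_0 = 9 − 0 − 8 = 1; all invariant factors of ∂_1 are 1 so no torsion. So H_0 ≅ Z.
rank ∂_1 = 8, rank ∂_2 = 5 ⇒ b_1 = 14 − 8 − 5 = 1; all invariant factors of ∂_2 are 1 so no torsion. So H_1 ≅ Z.
rank ∂_2 = 5, rank ∂_3 = 0 ⇒ b_2 = 5 − 5 − 0 = 0. So H_2 ≅ 0.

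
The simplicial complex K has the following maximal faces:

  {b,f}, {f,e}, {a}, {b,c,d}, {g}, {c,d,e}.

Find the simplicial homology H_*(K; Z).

H_0 ≅ Z^3,  H_1 ≅ Z,  H_2 = 0.

Order the vertices as a < b < c < d < e < f < g. Listing each simplex with vertices in this order, K has dimension 2 with simplices:

  0-simplices (7): a, b, c, d, e, f, g
  1-simplices (7): bc, bd, bf, cd, ce, de, ef
  2-simplices (2): bcd, cde

so the chain groups are C_0 ≅ Z^7, C_1 ≅ Z^7, C_2 ≅ Z^2.

The boundary map ∂_1: C_1 → C_0 sends each edge [p,q] (with p < q) to q − p. For instance
  ∂ce = e − c.
The resulting 7×7 matrix has rank 4, and its Smith normal form has invariant factors (1,1,1,1).

Boundary ∂_2: C_2 → C_1 sends each 2-simplex [p,q,r] to [q,r] − [p,r] + [p,q]. For instance
  ∂bcd = cd − bd + bc,
  ∂cde = de − ce + cd.
The resulting 7×2 matrix has rank 2, and its Smith normal form has invariant factors (1,1).

Now H_k = ker ∂_k / im ∂_{k+1}, so:

  H_0: rank C_0 − rank ∂_1 = 7 − 4 = 3, and the invariant factors of ∂_1 are all 1, so H_0 ≅ Z^3.
  H_1: rank ker ∂_1 − rank ∂_2 = (7 − 4) − 2 = 1, and the invariant factors of ∂_2 are all 1, so H_1 ≅ Z.
  H_2: rank ker ∂_2 − rank ∂_3 = (2 − 2) − 0 = 0, and there is no ∂_3, so H_2 ≅ 0.

As a check, the Euler characteristic is 7 − 7 + 2 = 2, which agrees with 3 − 1 + 0 = 2.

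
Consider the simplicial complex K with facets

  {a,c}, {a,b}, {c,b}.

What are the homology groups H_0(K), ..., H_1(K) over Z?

H_0 = Z,  H_1 = Z.

We work with the vertex ordering a < b < c. The simplices of K, each written with vertices in increasing order, are:

  0-simplices (3): a, b, c
  1-simplices (3): ab, ac, bc

so the chain groups are C_0 ≅ Z^3, C_1 ≅ Z^3.

Boundary ∂_1: C_1 → C_0 is given by ∂[p,q] = [q] − [p]. For instance
  ∂ab = b − a.
The 3×3 boundary matrix has rank 2 and Smith normal form diag(1,1).

Now H_k = ker ∂_k / im ∂_{k+1}, so:

  H_0: rank C_0 − rank ∂_1 = 3 − 2 = 1, and the invariant factors of ∂_1 are all 1, so H_0 ≅ Z.
  H_1: rank ker ∂_1 − rank ∂_2 = (3 − 2) − 0 = 1, and there is no ∂_2, so H_1 ≅ Z.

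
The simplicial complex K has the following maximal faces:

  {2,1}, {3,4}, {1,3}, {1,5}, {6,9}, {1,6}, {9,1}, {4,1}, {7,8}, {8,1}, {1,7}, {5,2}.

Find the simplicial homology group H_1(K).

K has 9 vertices, 12 edges.
rank ∂_1 = 8, rank ∂_2 = 0 ⇒ b_1 = 12 − 8 − 0 = 4. So H_1 = Z^4.

H_1 ≅ Z^4.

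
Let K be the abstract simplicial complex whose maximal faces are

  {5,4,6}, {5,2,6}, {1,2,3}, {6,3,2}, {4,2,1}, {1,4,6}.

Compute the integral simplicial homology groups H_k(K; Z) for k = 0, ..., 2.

Order the vertices as 1 < 2 < 3 < 4 < 5 < 6. Listing each simplex with vertices in this order, K has dimension 2 with simplices:

  0-simplices (6): [1], [2], [3], [4], [5], [6]
  1-simplices (12): [1,2], [1,3], [1,4], [1,6], [2,3], [2,4], [2,5], [2,6], [3,6], [4,5], [4,6], [5,6]
  2-simplices (6): [1,2,3], [1,2,4], [1,4,6], [2,3,6], [2,5,6], [4,5,6]

Hence C_0 ≅ Z^6, C_1 ≅ Z^12, C_2 ≅ Z^6.

The boundary map ∂_1: C_1 → C_0 sends each edge [p,q] (with p < q) to q − p.
As a 6×12 matrix over Z this has rank 5, with invariant factors (1,1,1,1,1).

Boundary ∂_2: C_2 → C_1 sends each 2-simplex [p,q,r] to [q,r] − [p,r] + [p,q]. For instance
  ∂[1,2,3] = [2,3] − [1,3] + [1,2],
  ∂[2,3,6] = [3,6] − [2,6] + [2,3].
The resulting 12×6 matrix has rank 6, and its Smith normal form has invariant factors (1,1,1,1,1,1).

From H_k ≅ ker(∂_k) / im(∂_{k+1}) we obtain:

  H_0: rank C_0 − rank ∂_1 = 6 − 5 = 1, and the invariant factors of ∂_1 are all 1, so H_0 = Z.
  H_1: rank ker ∂_1 − rank ∂_2 = (12 − 5) − 6 = 1, and the invariant factors of ∂_2 are all 1, so H_1 = Z.
  H_2: rank ker ∂_2 − rank ∂_3 = (6 − 6) − 0 = 0, and there is no ∂_3, so H_2 = 0.

H_0 ≅ Z,  H_1 ≅ Z,  H_2 = 0.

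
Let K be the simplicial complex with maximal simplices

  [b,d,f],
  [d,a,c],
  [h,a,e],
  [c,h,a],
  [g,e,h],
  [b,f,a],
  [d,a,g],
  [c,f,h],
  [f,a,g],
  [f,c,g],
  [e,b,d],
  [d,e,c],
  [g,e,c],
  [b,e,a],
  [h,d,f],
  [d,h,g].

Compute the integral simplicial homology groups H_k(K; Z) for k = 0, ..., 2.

H_0 ≅ Z,  H_1 ≅ Z^2,  H_2 ≅ Z.

K has 8 vertices, 24 edges, 16 triangles.
rank ∂_0 = 0, rank ∂_1 = 7 ⇒ b_0 = 8 − 0 − 7 = 1; all invariant factors of ∂_1 are 1 so no torsion. So H_0 = Z.
rank ∂_1 = 7, rank ∂_2 = 15 ⇒ b_1 = 24 − 7 − 15 = 2; all invariant factors of ∂_2 are 1 so no torsion. So H_1 = Z^2.
rank ∂_2 = 15, rank ∂_3 = 0 ⇒ b_2 = 16 − 15 − 0 = 1. So H_2 = Z.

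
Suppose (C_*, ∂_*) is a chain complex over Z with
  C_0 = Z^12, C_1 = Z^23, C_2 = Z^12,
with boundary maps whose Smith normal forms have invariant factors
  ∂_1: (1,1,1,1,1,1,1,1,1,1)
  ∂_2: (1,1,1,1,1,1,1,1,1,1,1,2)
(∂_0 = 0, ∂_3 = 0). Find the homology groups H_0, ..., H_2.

H_0 = Z^2,  H_1 = Z ⊕ Z/2,  H_2 = 0.

H_0: b_0 = 12 − 0 − 10 = 2; torsion from ∂_1 factors > 1: none. So H_0 = Z^2.
H_1: b_1 = 23 − 10 − 12 = 1; torsion from ∂_2 factors > 1: [2]. So H_1 = Z ⊕ Z/2.
H_2: b_2 = 12 − 12 − 0 = 0; torsion from ∂_3 factors > 1: none. So H_2 = 0.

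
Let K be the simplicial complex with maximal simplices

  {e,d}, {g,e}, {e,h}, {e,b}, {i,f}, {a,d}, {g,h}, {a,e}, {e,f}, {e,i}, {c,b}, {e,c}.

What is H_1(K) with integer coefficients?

H_1 = Z^4.

Order the vertices as a < b < c < d < e < f < g < h < i. Listing each simplex with vertices in this order, K has dimension 1 with simplices:

  0-simplices (9): a, b, c, d, e, f, g, h, i
  1-simplices (12): ad, ae, bc, be, ce, de, ef, eg, eh, ei, fi, gh

giving chain groups C_0 ≅ Z^9, C_1 ≅ Z^12.

The boundary map ∂_1: C_1 → C_0 sends each edge [p,q] (with p < q) to q − p. For instance
  ∂ei = i − e.
The resulting 9×12 matrix has rank 8, and its Smith normal form has invariant factors (1,1,1,1,1,1,1,1).

Reading off H_k = ker ∂_k / im ∂_{k+1}:

  H_1: rank ker ∂_1 − rank ∂_2 = (12 − 8) − 0 = 4, and there is no ∂_2, so H_1 ≅ Z^4.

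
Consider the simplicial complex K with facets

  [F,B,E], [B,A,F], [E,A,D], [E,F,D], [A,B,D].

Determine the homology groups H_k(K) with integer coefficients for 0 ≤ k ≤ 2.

Take the total order A < B < D < E < F on the vertex set. Then K (dimension 2) consists of the simplices:

  0-simplices (5): A, B, D, E, F
  1-simplices (10): AB, AD, AE, AF, BD, BE, BF, DE, DF, EF
  2-simplices (5): ABD, ABF, ADE, BEF, DEF

Hence C_0 ≅ Z^5, C_1 ≅ Z^10, C_2 ≅ Z^5.

Boundary ∂_1: C_1 → C_0 sends each edge [p,q] (with p < q) to q − p.
The 5×10 boundary matrix has rank 4 and Smith normal form diag(1,1,1,1).

Boundary ∂_2: C_2 → C_1 sends each 2-simplex [p,q,r] to [q,r] − [p,r] + [p,q]. For instance
  ∂ABF = BF − AF + AB,
  ∂ADE = DE − AE + AD.
The 10×5 boundary matrix has rank 5 and Smith normal form diag(1,1,1,1,1).

Now H_k = ker ∂_k / im ∂_{k+1}, so:

  H_0: rank C_0 − rank ∂_1 = 5 − 4 = 1, and the invariant factors of ∂_1 are all 1, so H_0 ≅ Z.
  H_1: rank ker ∂_1 − rank ∂_2 = (10 − 4) − 5 = 1, and the invariant factors of ∂_2 are all 1, so H_1 ≅ Z.
  H_2: rank ker ∂_2 − rank ∂_3 = (5 − 5) − 0 = 0, and there is no ∂_3, so H_2 ≅ 0.

(K is a triangulation of the Möbius band.)

H_0 ≅ Z,  H_1 ≅ Z,  H_2 = 0.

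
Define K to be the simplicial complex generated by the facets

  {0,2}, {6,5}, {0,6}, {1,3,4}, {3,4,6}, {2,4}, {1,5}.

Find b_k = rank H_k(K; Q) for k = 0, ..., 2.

b_0 = 1, b_1 = 2, b_2 = 0.

Order the vertices as 0 < 1 < 2 < 3 < 4 < 5 < 6. Listing each simplex with vertices in this order, K has dimension 2 with simplices:

  0-simplices (7): [0], [1], [2], [3], [4], [5], [6]
  1-simplices (10): [0,2], [0,6], [1,3], [1,4], [1,5], [2,4], [3,4], [3,6], [4,6], [5,6]
  2-simplices (2): [1,3,4], [3,4,6]

giving chain groups C_0 ≅ Z^7, C_1 ≅ Z^10, C_2 ≅ Z^2.

Boundary ∂_1: C_1 → C_0 maps an edge to its endpoints' difference, ∂[p,q] = q − p.
As a 7×10 matrix over Z this has rank 6, with invariant factors (1,1,1,1,1,1).

∂_2: C_2 → C_1 maps a triangle to the signed sum of its edges. For instance
  ∂[3,4,6] = [4,6] − [3,6] + [3,4],
  ∂[1,3,4] = [3,4] − [1,4] + [1,3].
The resulting 10×2 matrix has rank 2, and its Smith normal form has invariant factors (1,1).

Now H_k = ker ∂_k / im ∂_{k+1}, so:

  H_0: rank C_0 − rank ∂_1 = 7 − 6 = 1, and the invariant factors of ∂_1 are all 1, so H_0 = Z.
  H_1: rank ker ∂_1 − rank ∂_2 = (10 − 6) − 2 = 2, and the invariant factors of ∂_2 are all 1, so H_1 = Z^2.
  H_2: rank ker ∂_2 − rank ∂_3 = (2 − 2) − 0 = 0, and there is no ∂_3, so H_2 = 0.

Hence the Betti numbers are b_0 = 1, b_1 = 2, b_2 = 0.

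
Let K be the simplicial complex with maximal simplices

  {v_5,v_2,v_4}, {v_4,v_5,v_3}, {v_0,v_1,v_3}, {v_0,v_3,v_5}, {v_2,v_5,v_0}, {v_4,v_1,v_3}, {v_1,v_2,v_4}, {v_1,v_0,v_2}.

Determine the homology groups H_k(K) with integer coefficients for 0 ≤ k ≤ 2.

H_0 ≅ Z,  H_1 = 0,  H_2 ≅ Z.

We work with the vertex ordering v_0 < v_1 < v_2 < v_3 < v_4 < v_5. The simplices of K, each written with vertices in increasing order, are:

  0-simplices (6): [v_0], [v_1], [v_2], [v_3], [v_4], [v_5]
  1-simplices (12): [v_0,v_1], [v_0,v_2], [v_0,v_3], [v_0,v_5], [v_1,v_2], [v_1,v_3], [v_1,v_4], [v_2,v_4], [v_2,v_5], [v_3,v_4], [v_3,v_5], [v_4,v_5]
  2-simplices (8): [v_0,v_1,v_2], [v_0,v_1,v_3], [v_0,v_2,v_5], [v_0,v_3,v_5], [v_1,v_2,v_4], [v_1,v_3,v_4], [v_2,v_4,v_5], [v_3,v_4,v_5]

so the chain groups are C_0 ≅ Z^6, C_1 ≅ Z^12, C_2 ≅ Z^8.

The boundary map ∂_1: C_1 → C_0 is given by ∂[p,q] = [q] − [p]. For instance
  ∂[v_1,v_2] = [v_2] − [v_1].
This gives a 6×12 integer matrix of rank 5; reducing to Smith normal form yields diagonal entries (1,1,1,1,1).

The boundary map ∂_2: C_2 → C_1 acts by ∂[p,q,r] = [q,r] − [p,r] + [p,q]. For instance
  ∂[v_0,v_2,v_5] = [v_2,v_5] − [v_0,v_5] + [v_0,v_2],
  ∂[v_0,v_1,v_2] = [v_1,v_2] − [v_0,v_2] + [v_0,v_1].
This gives a 12×8 integer matrix of rank 7; reducing to Smith normal form yields diagonal entries (1,1,1,1,1,1,1).

Now H_k = ker ∂_k / im ∂_{k+1}, so:

  H_0: rank C_0 − rank ∂_1 = 6 − 5 = 1, and the invariant factors of ∂_1 are all 1, so H_0 = Z.
  H_1: rank ker ∂_1 − rank ∂_2 = (12 − 5) − 7 = 0, and the invariant factors of ∂_2 are all 1, so H_1 = 0.
  H_2: rank ker ∂_2 − rank ∂_3 = (8 − 7) − 0 = 1, and there is no ∂_3, so H_2 = Z.

As a check, the Euler characteristic is 6 − 12 + 8 = 2, which agrees with 1 − 0 + 1 = 2.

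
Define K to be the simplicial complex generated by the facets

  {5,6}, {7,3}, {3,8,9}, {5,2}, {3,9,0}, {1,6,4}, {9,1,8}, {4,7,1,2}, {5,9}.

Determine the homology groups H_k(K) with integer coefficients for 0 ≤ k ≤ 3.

K has 10 vertices, 19 edges, 8 triangles, 1 3-simplex.
rank ∂_0 = 0, rank ∂_1 = 9 ⇒ b_0 = 10 − 0 − 9 = 1; all invariant factors of ∂_1 are 1 so no torsion. So H_0 ≅ Z.
rank ∂_1 = 9, rank ∂_2 = 7 ⇒ b_1 = 19 − 9 − 7 = 3; all invariant factors of ∂_2 are 1 so no torsion. So H_1 ≅ Z^3.
rank ∂_2 = 7, rank ∂_3 = 1 ⇒ b_2 = 8 − 7 − 1 = 0; all invariant factors of ∂_3 are 1 so no torsion. So H_2 ≅ 0.
rank ∂_3 = 1, rank ∂_4 = 0 ⇒ b_3 = 1 − 1 − 0 = 0. So H_3 ≅ 0.

H_0 = Z,  H_1 = Z^3,  H_2 = 0,  H_3 = 0.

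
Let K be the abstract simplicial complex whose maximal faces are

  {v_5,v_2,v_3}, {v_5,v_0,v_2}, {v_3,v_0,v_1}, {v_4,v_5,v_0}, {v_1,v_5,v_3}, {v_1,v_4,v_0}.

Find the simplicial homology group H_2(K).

H_2 ≅ 0.

K has 6 vertices, 12 edges, 6 triangles.
rank ∂_2 = 6, rank ∂_3 = 0 ⇒ b_2 = 6 − 6 − 0 = 0. So H_2 ≅ 0.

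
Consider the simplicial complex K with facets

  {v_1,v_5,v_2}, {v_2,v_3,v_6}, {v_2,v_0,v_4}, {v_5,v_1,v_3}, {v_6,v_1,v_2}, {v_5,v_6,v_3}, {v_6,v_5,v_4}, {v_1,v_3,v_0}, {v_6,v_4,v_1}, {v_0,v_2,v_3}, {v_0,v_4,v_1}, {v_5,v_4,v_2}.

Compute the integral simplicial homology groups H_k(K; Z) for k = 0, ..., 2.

H_0 = Z,  H_1 = Z_2,  H_2 = 0.

K has 7 vertices, 18 edges, 12 triangles.
rank ∂_0 = 0, rank ∂_1 = 6 ⇒ b_0 = 7 − 0 − 6 = 1; all invariant factors of ∂_1 are 1 so no torsion. So H_0 = Z.
rank ∂_1 = 6, rank ∂_2 = 12 ⇒ b_1 = 18 − 6 − 12 = 0; ∂_2 has invariant factor(s) [2] giving torsion. So H_1 = Z_2.
rank ∂_2 = 12, rank ∂_3 = 0 ⇒ b_2 = 12 − 12 − 0 = 0. So H_2 = 0.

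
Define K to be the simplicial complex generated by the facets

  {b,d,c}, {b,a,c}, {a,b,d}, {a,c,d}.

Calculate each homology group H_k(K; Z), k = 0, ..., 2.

H_0 = Z,  H_1 = 0,  H_2 = Z.

Order the vertices as a < b < c < d. Listing each simplex with vertices in this order, K has dimension 2 with simplices:

  0-simplices (4): a, b, c, d
  1-simplices (6): ab, ac, ad, bc, bd, cd
  2-simplices (4): abc, abd, acd, bcd

Hence C_0 ≅ Z^4, C_1 ≅ Z^6, C_2 ≅ Z^4.

The boundary map ∂_1: C_1 → C_0 maps an edge to its endpoints' difference, ∂[p,q] = q − p. For instance
  ∂ac = c − a.
This gives a 4×6 integer matrix of rank 3; reducing to Smith normal form yields diagonal entries (1,1,1).

The boundary map ∂_2: C_2 → C_1 acts by ∂[p,q,r] = [q,r] − [p,r] + [p,q]. For instance
  ∂abc = bc − ac + ab,
  ∂abd = bd − ad + ab.
The 6×4 boundary matrix has rank 3 and Smith normal form diag(1,1,1).

Reading off H_k = ker ∂_k / im ∂_{k+1}:

  H_0: rank C_0 − rank ∂_1 = 4 − 3 = 1, and the invariant factors of ∂_1 are all 1, so H_0 = Z.
  H_1: rank ker ∂_1 − rank ∂_2 = (6 − 3) − 3 = 0, and the invariant factors of ∂_2 are all 1, so H_1 = 0.
  H_2: rank ker ∂_2 − rank ∂_3 = (4 − 3) − 0 = 1, and there is no ∂_3, so H_2 = Z.

(K is a triangulation of the 2-sphere S^2.)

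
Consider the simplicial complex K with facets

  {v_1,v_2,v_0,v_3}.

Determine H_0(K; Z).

Fix the vertex order v_0 < v_1 < v_2 < v_3 and write every simplex with vertices in increasing order. Then dim K = 3 and the simplices of K are:

  0-simplices (4): [v_0], [v_1], [v_2], [v_3]
  1-simplices (6): [v_0,v_1], [v_0,v_2], [v_0,v_3], [v_1,v_2], [v_1,v_3], [v_2,v_3]
  2-simplices (4): [v_0,v_1,v_2], [v_0,v_1,v_3], [v_0,v_2,v_3], [v_1,v_2,v_3]
  3-simplices (1): [v_0,v_1,v_2,v_3]

so the chain groups are C_0 ≅ Z^4, C_1 ≅ Z^6, C_2 ≅ Z^4, C_3 ≅ Z^1.

Boundary ∂_1: C_1 → C_0 is given by ∂[p,q] = [q] − [p].
The 4×6 boundary matrix has rank 3 and Smith normal form diag(1,1,1).

∂_2: C_2 → C_1 maps a triangle to the signed sum of its edges. For instance
  ∂[v_0,v_2,v_3] = [v_2,v_3] − [v_0,v_3] + [v_0,v_2],
  ∂[v_0,v_1,v_2] = [v_1,v_2] − [v_0,v_2] + [v_0,v_1].
The 6×4 boundary matrix has rank 3 and Smith normal form diag(1,1,1).

∂_3: C_3 → C_2 sends each 3-simplex σ to the alternating sum Σ_i (−1)^i (σ with its i-th vertex removed). For instance
  ∂[v_0,v_1,v_2,v_3] = [v_1,v_2,v_3] − [v_0,v_2,v_3] + [v_0,v_1,v_3] − [v_0,v_1,v_2].
This gives a 4×1 integer matrix of rank 1; reducing to Smith normal form yields diagonal entries (1).

Reading off H_k = ker ∂_k / im ∂_{k+1}:

  H_0: rank C_0 − rank ∂_1 = 4 − 3 = 1, and the invariant factors of ∂_1 are all 1, so H_0 = Z.

H_0 ≅ Z.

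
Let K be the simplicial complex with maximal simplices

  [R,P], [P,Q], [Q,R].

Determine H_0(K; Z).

H_0 ≅ Z.

K has 3 vertices, 3 edges.
rank ∂_0 = 0, rank ∂_1 = 2 ⇒ b_0 = 3 − 0 − 2 = 1; all invariant factors of ∂_1 are 1 so no torsion. So H_0 ≅ Z.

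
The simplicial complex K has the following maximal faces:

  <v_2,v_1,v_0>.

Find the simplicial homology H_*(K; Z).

H_0 = Z,  H_1 = 0,  H_2 = 0.

Order the vertices as v_0 < v_1 < v_2. Listing each simplex with vertices in this order, K has dimension 2 with simplices:

  0-simplices (3): [v_0], [v_1], [v_2]
  1-simplices (3): [v_0,v_1], [v_0,v_2], [v_1,v_2]
  2-simplices (1): [v_0,v_1,v_2]

Hence C_0 ≅ Z^3, C_1 ≅ Z^3, C_2 ≅ Z^1.

The boundary map ∂_1: C_1 → C_0 is given by ∂[p,q] = [q] − [p]. For instance
  ∂[v_1,v_2] = [v_2] − [v_1].
As a 3×3 matrix over Z this has rank 2, with invariant factors (1,1).

∂_2: C_2 → C_1 acts by ∂[p,q,r] = [q,r] − [p,r] + [p,q]. For instance
  ∂[v_0,v_1,v_2] = [v_1,v_2] − [v_0,v_2] + [v_0,v_1].
As a 3×1 matrix over Z this has rank 1, with invariant factors (1).

Reading off H_k = ker ∂_k / im ∂_{k+1}:

  H_0: rank C_0 − rank ∂_1 = 3 − 2 = 1, and the invariant factors of ∂_1 are all 1, so H_0 = Z.
  H_1: rank ker ∂_1 − rank ∂_2 = (3 − 2) − 1 = 0, and the invariant factors of ∂_2 are all 1, so H_1 = 0.
  H_2: rank ker ∂_2 − rank ∂_3 = (1 − 1) − 0 = 0, and there is no ∂_3, so H_2 = 0.

As a check, the Euler characteristic is 3 − 3 + 1 = 1, which agrees with 1 − 0 + 0 = 1.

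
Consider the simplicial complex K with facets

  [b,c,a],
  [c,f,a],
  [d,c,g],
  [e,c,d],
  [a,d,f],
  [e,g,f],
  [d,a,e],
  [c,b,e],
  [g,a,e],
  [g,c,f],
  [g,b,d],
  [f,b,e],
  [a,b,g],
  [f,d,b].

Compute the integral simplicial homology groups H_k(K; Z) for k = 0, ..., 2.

H_0 ≅ Z,  H_1 ≅ Z^2,  H_2 ≅ Z.

Take the total order a < b < c < d < e < f < g on the vertex set. Then K (dimension 2) consists of the simplices:

  0-simplices (7): a, b, c, d, e, f, g
  1-simplices (21): ab, ac, ad, ae, af, ag, bc, bd, be, bf, bg, cd, ce, cf, cg, de, df, dg, ef, eg, fg
  2-simplices (14): abc, abg, acf, ade, adf, aeg, bce, bdf, bdg, bef, cde, cdg, cfg, efg

so the chain groups are C_0 ≅ Z^7, C_1 ≅ Z^21, C_2 ≅ Z^14.

Boundary ∂_1: C_1 → C_0 maps an edge to its endpoints' difference, ∂[p,q] = q − p. For instance
  ∂cf = f − c.
The 7×21 boundary matrix has rank 6 and Smith normal form diag(1,1,1,1,1,1).

The boundary map ∂_2: C_2 → C_1 sends each 2-simplex [p,q,r] to [q,r] − [p,r] + [p,q]. For instance
  ∂cdg = dg − cg + cd,
  ∂abc = bc − ac + ab.
This gives a 21×14 integer matrix of rank 13; reducing to Smith normal form yields diagonal entries (1,1,1,1,1,1,1,1,1,1,1,1,1).

Computing H_k = (kernel of ∂_k) / (image of ∂_{k+1}):

  H_0: rank C_0 − rank ∂_1 = 7 − 6 = 1, and the invariant factors of ∂_1 are all 1, so H_0 ≅ Z.
  H_1: rank ker ∂_1 − rank ∂_2 = (21 − 6) − 13 = 2, and the invariant factors of ∂_2 are all 1, so H_1 ≅ Z^2.
  H_2: rank ker ∂_2 − rank ∂_3 = (14 − 13) − 0 = 1, and there is no ∂_3, so H_2 ≅ Z.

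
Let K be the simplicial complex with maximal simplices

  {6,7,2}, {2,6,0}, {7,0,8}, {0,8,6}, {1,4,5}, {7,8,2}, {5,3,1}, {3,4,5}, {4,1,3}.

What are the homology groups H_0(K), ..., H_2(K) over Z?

H_0 ≅ Z^2,  H_1 ≅ Z,  H_2 ≅ Z.

Order the vertices as 0 < 1 < 2 < 3 < 4 < 5 < 6 < 7 < 8. Listing each simplex with vertices in this order, K has dimension 2 with simplices:

  0-simplices (9): [0], [1], [2], [3], [4], [5], [6], [7], [8]
  1-simplices (16): [0,2], [0,6], [0,7], [0,8], [1,3], [1,4], [1,5], [2,6], [2,7], [2,8], [3,4], [3,5], [4,5], [6,7], [6,8], [7,8]
  2-simplices (9): [0,2,6], [0,6,8], [0,7,8], [1,3,4], [1,3,5], [1,4,5], [2,6,7], [2,7,8], [3,4,5]

so the chain groups are C_0 ≅ Z^9, C_1 ≅ Z^16, C_2 ≅ Z^9.

The boundary map ∂_1: C_1 → C_0 sends each edge [p,q] (with p < q) to q − p. For instance
  ∂[6,8] = [8] − [6].
The resulting 9×16 matrix has rank 7, and its Smith normal form has invariant factors (1,1,1,1,1,1,1).

The boundary map ∂_2: C_2 → C_1 maps a triangle to the signed sum of its edges. For instance
  ∂[0,6,8] = [6,8] − [0,8] + [0,6],
  ∂[1,3,5] = [3,5] − [1,5] + [1,3].
This gives a 16×9 integer matrix of rank 8; reducing to Smith normal form yields diagonal entries (1,1,1,1,1,1,1,1).

Reading off H_k = ker ∂_k / im ∂_{k+1}:

  H_0: rank C_0 − rank ∂_1 = 9 − 7 = 2, and the invariant factors of ∂_1 are all 1, so H_0 ≅ Z^2.
  H_1: rank ker ∂_1 − rank ∂_2 = (16 − 7) − 8 = 1, and the invariant factors of ∂_2 are all 1, so H_1 ≅ Z.
  H_2: rank ker ∂_2 − rank ∂_3 = (9 − 8) − 0 = 1, and there is no ∂_3, so H_2 ≅ Z.

(K is a triangulation of the disjoint union of the Möbius band and the 2-sphere S^2.)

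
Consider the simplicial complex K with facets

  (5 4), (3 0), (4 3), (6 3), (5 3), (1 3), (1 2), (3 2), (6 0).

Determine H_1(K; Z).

Take the total order 0 < 1 < 2 < 3 < 4 < 5 < 6 on the vertex set. Then K (dimension 1) consists of the simplices:

  0-simplices (7): [0], [1], [2], [3], [4], [5], [6]
  1-simplices (9): [0,3], [0,6], [1,2], [1,3], [2,3], [3,4], [3,5], [3,6], [4,5]

giving chain groups C_0 ≅ Z^7, C_1 ≅ Z^9.

∂_1: C_1 → C_0 is given by ∂[p,q] = [q] − [p].
As a 7×9 matrix over Z this has rank 6, with invariant factors (1,1,1,1,1,1).

Now H_k = ker ∂_k / im ∂_{k+1}, so:

  H_1: rank ker ∂_1 − rank ∂_2 = (9 − 6) − 0 = 3, and there is no ∂_2, so H_1 = Z^3.

(K is a triangulation of a wedge of 3 circles.)

H_1 ≅ Z^3.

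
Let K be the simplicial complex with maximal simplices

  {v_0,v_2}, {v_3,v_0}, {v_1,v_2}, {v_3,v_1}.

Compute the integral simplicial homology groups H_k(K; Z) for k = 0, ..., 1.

H_0 = Z,  H_1 = Z.

K has 4 vertices, 4 edges.
rank ∂_0 = 0, rank ∂_1 = 3 ⇒ b_0 = 4 − 0 − 3 = 1; all invariant factors of ∂_1 are 1 so no torsion. So H_0 ≅ Z.
rank ∂_1 = 3, rank ∂_2 = 0 ⇒ b_1 = 4 − 3 − 0 = 1. So H_1 ≅ Z.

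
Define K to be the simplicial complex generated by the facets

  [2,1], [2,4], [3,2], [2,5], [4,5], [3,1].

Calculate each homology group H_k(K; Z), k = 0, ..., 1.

H_0 = Z,  H_1 = Z^2.

Order the vertices as 1 < 2 < 3 < 4 < 5. Listing each simplex with vertices in this order, K has dimension 1 with simplices:

  0-simplices (5): [1], [2], [3], [4], [5]
  1-simplices (6): [1,2], [1,3], [2,3], [2,4], [2,5], [4,5]

so the chain groups are C_0 ≅ Z^5, C_1 ≅ Z^6.

Boundary ∂_1: C_1 → C_0 sends each edge [p,q] (with p < q) to q − p. For instance
  ∂[4,5] = [5] − [4].
As a 5×6 matrix over Z this has rank 4, with invariant factors (1,1,1,1).

Now H_k = ker ∂_k / im ∂_{k+1}, so:

  H_0: rank C_0 − rank ∂_1 = 5 − 4 = 1, and the invariant factors of ∂_1 are all 1, so H_0 = Z.
  H_1: rank ker ∂_1 − rank ∂_2 = (6 − 4) − 0 = 2, and there is no ∂_2, so H_1 = Z^2.

(K is a triangulation of a wedge of 2 circles.)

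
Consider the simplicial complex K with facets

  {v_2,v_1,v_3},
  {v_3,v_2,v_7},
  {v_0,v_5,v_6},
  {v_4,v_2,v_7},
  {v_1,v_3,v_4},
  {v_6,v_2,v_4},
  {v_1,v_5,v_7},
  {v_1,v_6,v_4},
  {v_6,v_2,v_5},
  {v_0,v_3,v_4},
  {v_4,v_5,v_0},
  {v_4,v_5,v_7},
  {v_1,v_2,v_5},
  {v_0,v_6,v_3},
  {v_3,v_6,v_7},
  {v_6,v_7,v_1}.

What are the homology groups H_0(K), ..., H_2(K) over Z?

H_0 = Z,  H_1 = Z^2,  H_2 = Z.

Take the total order v_0 < v_1 < v_2 < v_3 < v_4 < v_5 < v_6 < v_7 on the vertex set. Then K (dimension 2) consists of the simplices:

  0-simplices (8): [v_0], [v_1], [v_2], [v_3], [v_4], [v_5], [v_6], [v_7]
  1-simplices (24): (24 of them)
  2-simplices (16): (16 of them)

so the chain groups are C_0 ≅ Z^8, C_1 ≅ Z^24, C_2 ≅ Z^16.

∂_1: C_1 → C_0 maps an edge to its endpoints' difference, ∂[p,q] = q − p. For instance
  ∂[v_2,v_4] = [v_4] − [v_2].
The 8×24 boundary matrix has rank 7 and Smith normal form diag(1,1,1,1,1,1,1).

∂_2: C_2 → C_1 acts by ∂[p,q,r] = [q,r] − [p,r] + [p,q]. For instance
  ∂[v_0,v_3,v_6] = [v_3,v_6] − [v_0,v_6] + [v_0,v_3],
  ∂[v_1,v_3,v_4] = [v_3,v_4] − [v_1,v_4] + [v_1,v_3].
The 24×16 boundary matrix has rank 15 and Smith normal form diag(1,1,1,1,1,1,1,1,1,1,1,1,1,1,1).

From H_k ≅ ker(∂_k) / im(∂_{k+1}) we obtain:

  H_0: rank C_0 − rank ∂_1 = 8 − 7 = 1, and the invariant factors of ∂_1 are all 1, so H_0 ≅ Z.
  H_1: rank ker ∂_1 − rank ∂_2 = (24 − 7) − 15 = 2, and the invariant factors of ∂_2 are all 1, so H_1 ≅ Z^2.
  H_2: rank ker ∂_2 − rank ∂_3 = (16 − 15) − 0 = 1, and there is no ∂_3, so H_2 ≅ Z.

(K is a triangulation of the torus T^2.)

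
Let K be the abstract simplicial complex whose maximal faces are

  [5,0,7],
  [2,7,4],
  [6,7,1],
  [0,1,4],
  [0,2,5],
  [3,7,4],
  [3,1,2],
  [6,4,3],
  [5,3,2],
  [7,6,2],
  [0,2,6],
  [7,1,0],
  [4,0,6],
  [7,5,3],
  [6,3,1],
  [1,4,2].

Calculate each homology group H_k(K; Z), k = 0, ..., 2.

H_0 = Z,  H_1 = Z^2,  H_2 = Z.

K has 8 vertices, 24 edges, 16 triangles.
rank ∂_0 = 0, rank ∂_1 = 7 ⇒ b_0 = 8 − 0 − 7 = 1; all invariant factors of ∂_1 are 1 so no torsion. So H_0 = Z.
rank ∂_1 = 7, rank ∂_2 = 15 ⇒ b_1 = 24 − 7 − 15 = 2; all invariant factors of ∂_2 are 1 so no torsion. So H_1 = Z^2.
rank ∂_2 = 15, rank ∂_3 = 0 ⇒ b_2 = 16 − 15 − 0 = 1. So H_2 = Z.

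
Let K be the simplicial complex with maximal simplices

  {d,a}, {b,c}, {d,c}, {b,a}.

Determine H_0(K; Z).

H_0 ≅ Z.

Order the vertices as a < b < c < d. Listing each simplex with vertices in this order, K has dimension 1 with simplices:

  0-simplices (4): a, b, c, d
  1-simplices (4): ab, ad, bc, cd

giving chain groups C_0 ≅ Z^4, C_1 ≅ Z^4.

The boundary map ∂_1: C_1 → C_0 is given by ∂[p,q] = [q] − [p].
The 4×4 boundary matrix has rank 3 and Smith normal form diag(1,1,1).

Reading off H_k = ker ∂_k / im ∂_{k+1}:

  H_0: rank C_0 − rank ∂_1 = 4 − 3 = 1, and the invariant factors of ∂_1 are all 1, so H_0 ≅ Z.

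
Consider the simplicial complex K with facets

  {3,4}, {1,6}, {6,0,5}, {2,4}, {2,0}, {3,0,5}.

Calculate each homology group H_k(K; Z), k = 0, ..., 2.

H_0 = Z,  H_1 = Z,  H_2 = 0.

Order the vertices as 0 < 1 < 2 < 3 < 4 < 5 < 6. Listing each simplex with vertices in this order, K has dimension 2 with simplices:

  0-simplices (7): [0], [1], [2], [3], [4], [5], [6]
  1-simplices (9): [0,2], [0,3], [0,5], [0,6], [1,6], [2,4], [3,4], [3,5], [5,6]
  2-simplices (2): [0,3,5], [0,5,6]

so the chain groups are C_0 ≅ Z^7, C_1 ≅ Z^9, C_2 ≅ Z^2.

Boundary ∂_1: C_1 → C_0 sends each edge [p,q] (with p < q) to q − p. For instance
  ∂[0,2] = [2] − [0].
As a 7×9 matrix over Z this has rank 6, with invariant factors (1,1,1,1,1,1).

∂_2: C_2 → C_1 sends each 2-simplex [p,q,r] to [q,r] − [p,r] + [p,q]. For instance
  ∂[0,5,6] = [5,6] − [0,6] + [0,5],
  ∂[0,3,5] = [3,5] − [0,5] + [0,3].
The resulting 9×2 matrix has rank 2, and its Smith normal form has invariant factors (1,1).

Computing H_k = (kernel of ∂_k) / (image of ∂_{k+1}):

  H_0: rank C_0 − rank ∂_1 = 7 − 6 = 1, and the invariant factors of ∂_1 are all 1, so H_0 ≅ Z.
  H_1: rank ker ∂_1 − rank ∂_2 = (9 − 6) − 2 = 1, and the invariant factors of ∂_2 are all 1, so H_1 ≅ Z.
  H_2: rank ker ∂_2 − rank ∂_3 = (2 − 2) − 0 = 0, and there is no ∂_3, so H_2 ≅ 0.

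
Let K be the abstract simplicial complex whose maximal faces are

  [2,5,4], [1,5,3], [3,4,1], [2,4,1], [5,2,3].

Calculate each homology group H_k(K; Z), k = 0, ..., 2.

H_0 = Z,  H_1 = Z,  H_2 = 0.

K has 5 vertices, 10 edges, 5 triangles.
rank ∂_0 = 0, rank ∂_1 = 4 ⇒ b_0 = 5 − 0 − 4 = 1; all invariant factors of ∂_1 are 1 so no torsion. So H_0 = Z.
rank ∂_1 = 4, rank ∂_2 = 5 ⇒ b_1 = 10 − 4 − 5 = 1; all invariant factors of ∂_2 are 1 so no torsion. So H_1 = Z.
rank ∂_2 = 5, rank ∂_3 = 0 ⇒ b_2 = 5 − 5 − 0 = 0. So H_2 = 0.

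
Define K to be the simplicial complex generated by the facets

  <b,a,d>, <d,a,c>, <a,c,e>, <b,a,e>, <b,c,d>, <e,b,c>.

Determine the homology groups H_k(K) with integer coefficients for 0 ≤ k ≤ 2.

Fix the vertex order a < b < c < d < e and write every simplex with vertices in increasing order. Then dim K = 2 and the simplices of K are:

  0-simplices (5): a, b, c, d, e
  1-simplices (9): ab, ac, ad, ae, bc, bd, be, cd, ce
  2-simplices (6): abd, abe, acd, ace, bcd, bce

Hence C_0 ≅ Z^5, C_1 ≅ Z^9, C_2 ≅ Z^6.

Boundary ∂_1: C_1 → C_0 is given by ∂[p,q] = [q] − [p]. For instance
  ∂be = e − b.
As a 5×9 matrix over Z this has rank 4, with invariant factors (1,1,1,1).

The boundary map ∂_2: C_2 → C_1 acts by ∂[p,q,r] = [q,r] − [p,r] + [p,q]. For instance
  ∂abe = be − ae + ab,
  ∂bce = ce − be + bc.
This gives a 9×6 integer matrix of rank 5; reducing to Smith normal form yields diagonal entries (1,1,1,1,1).

Now H_k = ker ∂_k / im ∂_{k+1}, so:

  H_0: rank C_0 − rank ∂_1 = 5 − 4 = 1, and the invariant factors of ∂_1 are all 1, so H_0 = Z.
  H_1: rank ker ∂_1 − rank ∂_2 = (9 − 4) − 5 = 0, and the invariant factors of ∂_2 are all 1, so H_1 = 0.
  H_2: rank ker ∂_2 − rank ∂_3 = (6 − 5) − 0 = 1, and there is no ∂_3, so H_2 = Z.

As a check, the Euler characteristic is 5 − 9 + 6 = 2, which agrees with 1 − 0 + 1 = 2.

H_0 ≅ Z,  H_1 = 0,  H_2 ≅ Z.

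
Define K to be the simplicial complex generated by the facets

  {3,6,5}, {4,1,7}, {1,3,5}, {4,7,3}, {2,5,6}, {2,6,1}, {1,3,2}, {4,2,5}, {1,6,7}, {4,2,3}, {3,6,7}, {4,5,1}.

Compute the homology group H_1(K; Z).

Fix the vertex order 1 < 2 < 3 < 4 < 5 < 6 < 7 and write every simplex with vertices in increasing order. Then dim K = 2 and the simplices of K are:

  0-simplices (7): [1], [2], [3], [4], [5], [6], [7]
  1-simplices (18): [1,2], [1,3], [1,4], [1,5], [1,6], [1,7], [2,3], [2,4], [2,5], [2,6], [3,4], [3,5], [3,6], [3,7], [4,5], [4,7], [5,6], [6,7]
  2-simplices (12): [1,2,3], [1,2,6], [1,3,5], [1,4,5], [1,4,7], [1,6,7], [2,3,4], [2,4,5], [2,5,6], [3,4,7], [3,5,6], [3,6,7]

Hence C_0 ≅ Z^7, C_1 ≅ Z^18, C_2 ≅ Z^12.

Boundary ∂_1: C_1 → C_0 sends each edge [p,q] (with p < q) to q − p. For instance
  ∂[3,5] = [5] − [3].
This gives a 7×18 integer matrix of rank 6; reducing to Smith normal form yields diagonal entries (1,1,1,1,1,1).

∂_2: C_2 → C_1 maps a triangle to the signed sum of its edges. For instance
  ∂[1,2,3] = [2,3] − [1,3] + [1,2],
  ∂[1,6,7] = [6,7] − [1,7] + [1,6].
As a 18×12 matrix over Z this has rank 12, with invariant factors (1,1,1,1,1,1,1,1,1,1,1,2).

Reading off H_k = ker ∂_k / im ∂_{k+1}:

  H_1: rank ker ∂_1 − rank ∂_2 = (18 − 6) − 12 = 0, and ∂_2 has invariant factor 2 > 1, so H_1 ≅ Z/2.

H_1 ≅ Z/2.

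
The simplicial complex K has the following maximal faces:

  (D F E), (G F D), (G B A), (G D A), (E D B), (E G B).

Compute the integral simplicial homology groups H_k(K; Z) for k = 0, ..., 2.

H_0 = Z,  H_1 = Z,  H_2 = 0.

Fix the vertex order A < B < D < E < F < G and write every simplex with vertices in increasing order. Then dim K = 2 and the simplices of K are:

  0-simplices (6): A, B, D, E, F, G
  1-simplices (12): AB, AD, AG, BD, BE, BG, DE, DF, DG, EF, EG, FG
  2-simplices (6): ABG, ADG, BDE, BEG, DEF, DFG

giving chain groups C_0 ≅ Z^6, C_1 ≅ Z^12, C_2 ≅ Z^6.

Boundary ∂_1: C_1 → C_0 sends each edge [p,q] (with p < q) to q − p.
As a 6×12 matrix over Z this has rank 5, with invariant factors (1,1,1,1,1).

The boundary map ∂_2: C_2 → C_1 acts by ∂[p,q,r] = [q,r] − [p,r] + [p,q]. For instance
  ∂BEG = EG − BG + BE,
  ∂DFG = FG − DG + DF.
The resulting 12×6 matrix has rank 6, and its Smith normal form has invariant factors (1,1,1,1,1,1).

Now H_k = ker ∂_k / im ∂_{k+1}, so:

  H_0: rank C_0 − rank ∂_1 = 6 − 5 = 1, and the invariant factors of ∂_1 are all 1, so H_0 ≅ Z.
  H_1: rank ker ∂_1 − rank ∂_2 = (12 − 5) − 6 = 1, and the invariant factors of ∂_2 are all 1, so H_1 ≅ Z.
  H_2: rank ker ∂_2 − rank ∂_3 = (6 − 6) − 0 = 0, and there is no ∂_3, so H_2 ≅ 0.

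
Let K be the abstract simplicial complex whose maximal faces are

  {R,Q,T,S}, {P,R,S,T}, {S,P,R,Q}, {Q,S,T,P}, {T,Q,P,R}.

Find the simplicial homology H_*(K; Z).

We work with the vertex ordering P < Q < R < S < T. The simplices of K, each written with vertices in increasing order, are:

  0-simplices (5): P, Q, R, S, T
  1-simplices (10): PQ, PR, PS, PT, QR, QS, QT, RS, RT, ST
  2-simplices (10): PQR, PQS, PQT, PRS, PRT, PST, QRS, QRT, QST, RST
  3-simplices (5): PQRS, PQRT, PQST, PRST, QRST

Hence C_0 ≅ Z^5, C_1 ≅ Z^10, C_2 ≅ Z^10, C_3 ≅ Z^5.

∂_1: C_1 → C_0 sends each edge [p,q] (with p < q) to q − p. For instance
  ∂ST = T − S.
As a 5×10 matrix over Z this has rank 4, with invariant factors (1,1,1,1).

The boundary map ∂_2: C_2 → C_1 acts by ∂[p,q,r] = [q,r] − [p,r] + [p,q]. For instance
  ∂PQT = QT − PT + PQ,
  ∂QRS = RS − QS + QR.
As a 10×10 matrix over Z this has rank 6, with invariant factors (1,1,1,1,1,1).

Boundary ∂_3: C_3 → C_2 sends each 3-simplex σ to the alternating sum Σ_i (−1)^i (σ with its i-th vertex removed). For instance
  ∂PQRS = QRS − PRS + PQS − PQR,
  ∂QRST = RST − QST + QRT − QRS.
As a 10×5 matrix over Z this has rank 4, with invariant factors (1,1,1,1).

Computing H_k = (kernel of ∂_k) / (image of ∂_{k+1}):

  H_0: rank C_0 − rank ∂_1 = 5 − 4 = 1, and the invariant factors of ∂_1 are all 1, so H_0 ≅ Z.
  H_1: rank ker ∂_1 − rank ∂_2 = (10 − 4) − 6 = 0, and the invariant factors of ∂_2 are all 1, so H_1 ≅ 0.
  H_2: rank ker ∂_2 − rank ∂_3 = (10 − 6) − 4 = 0, and the invariant factors of ∂_3 are all 1, so H_2 ≅ 0.
  H_3: rank ker ∂_3 − rank ∂_4 = (5 − 4) − 0 = 1, and there is no ∂_4, so H_3 ≅ Z.

As a check, the Euler characteristic is 5 − 10 + 10 − 5 = 0, which agrees with 1 − 0 + 0 − 1 = 0.

H_0 = Z,  H_1 = 0,  H_2 = 0,  H_3 = Z.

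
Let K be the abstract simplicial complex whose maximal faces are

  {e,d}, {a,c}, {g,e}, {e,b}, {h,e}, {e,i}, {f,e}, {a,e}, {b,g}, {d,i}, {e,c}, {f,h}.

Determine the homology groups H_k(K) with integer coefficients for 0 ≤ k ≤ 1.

Order the vertices as a < b < c < d < e < f < g < h < i. Listing each simplex with vertices in this order, K has dimension 1 with simplices:

  0-simplices (9): a, b, c, d, e, f, g, h, i
  1-simplices (12): ac, ae, be, bg, ce, de, di, ef, eg, eh, ei, fh

Hence C_0 ≅ Z^9, C_1 ≅ Z^12.

∂_1: C_1 → C_0 maps an edge to its endpoints' difference, ∂[p,q] = q − p. For instance
  ∂eh = h − e.
As a 9×12 matrix over Z this has rank 8, with invariant factors (1,1,1,1,1,1,1,1).

Reading off H_k = ker ∂_k / im ∂_{k+1}:

  H_0: rank C_0 − rank ∂_1 = 9 − 8 = 1, and the invariant factors of ∂_1 are all 1, so H_0 ≅ Z.
  H_1: rank ker ∂_1 − rank ∂_2 = (12 − 8) − 0 = 4, and there is no ∂_2, so H_1 ≅ Z^4.

As a check, the Euler characteristic is 9 − 12 = -3, which agrees with 1 − 4 = -3.
(K is a triangulation of a wedge of 4 circles.)

H_0 ≅ Z,  H_1 ≅ Z^4.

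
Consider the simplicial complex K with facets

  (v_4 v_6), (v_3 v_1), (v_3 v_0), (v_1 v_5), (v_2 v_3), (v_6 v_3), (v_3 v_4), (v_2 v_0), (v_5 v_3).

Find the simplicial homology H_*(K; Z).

H_0 = Z,  H_1 = Z^3.

Take the total order v_0 < v_1 < v_2 < v_3 < v_4 < v_5 < v_6 on the vertex set. Then K (dimension 1) consists of the simplices:

  0-simplices (7): [v_0], [v_1], [v_2], [v_3], [v_4], [v_5], [v_6]
  1-simplices (9): [v_0,v_2], [v_0,v_3], [v_1,v_3], [v_1,v_5], [v_2,v_3], [v_3,v_4], [v_3,v_5], [v_3,v_6], [v_4,v_6]

so the chain groups are C_0 ≅ Z^7, C_1 ≅ Z^9.

The boundary map ∂_1: C_1 → C_0 sends each edge [p,q] (with p < q) to q − p. For instance
  ∂[v_2,v_3] = [v_3] − [v_2].
As a 7×9 matrix over Z this has rank 6, with invariant factors (1,1,1,1,1,1).

From H_k ≅ ker(∂_k) / im(∂_{k+1}) we obtain:

  H_0: rank C_0 − rank ∂_1 = 7 − 6 = 1, and the invariant factors of ∂_1 are all 1, so H_0 ≅ Z.
  H_1: rank ker ∂_1 − rank ∂_2 = (9 − 6) − 0 = 3, and there is no ∂_2, so H_1 ≅ Z^3.

As a check, the Euler characteristic is 7 − 9 = -2, which agrees with 1 − 3 = -2.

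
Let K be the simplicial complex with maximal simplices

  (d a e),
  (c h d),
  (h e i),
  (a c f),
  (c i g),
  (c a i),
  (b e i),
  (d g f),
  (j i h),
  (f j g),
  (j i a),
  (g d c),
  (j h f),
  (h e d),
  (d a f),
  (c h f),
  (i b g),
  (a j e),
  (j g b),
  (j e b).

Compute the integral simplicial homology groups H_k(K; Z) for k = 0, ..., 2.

Take the total order a < b < c < d < e < f < g < h < i < j on the vertex set. Then K (dimension 2) consists of the simplices:

  0-simplices (10): a, b, c, d, e, f, g, h, i, j
  1-simplices (30): ac, ad, ae, af, ai, aj, be, bg, bi, bj, cd, cf, cg, ch, ci, de, df, dg, dh, eh, ei, ej, fg, fh, fj, gi, gj, hi, hj, ij
  2-simplices (20): acf, aci, ade, adf, aej, aij, bei, bej, bgi, bgj, cdg, cdh, cfh, cgi, deh, dfg, ehi, fgj, fhj, hij

Hence C_0 ≅ Z^10, C_1 ≅ Z^30, C_2 ≅ Z^20.

Boundary ∂_1: C_1 → C_0 is given by ∂[p,q] = [q] − [p].
This gives a 10×30 integer matrix of rank 9; reducing to Smith normal form yields diagonal entries (1,1,1,1,1,1,1,1,1).

The boundary map ∂_2: C_2 → C_1 maps a triangle to the signed sum of its edges. For instance
  ∂fhj = hj − fj + fh,
  ∂hij = ij − hj + hi.
As a 30×20 matrix over Z this has rank 20, with invariant factors (1,1,1,1,1,1,1,1,1,1,1,1,1,1,1,1,1,1,1,2).

Computing H_k = (kernel of ∂_k) / (image of ∂_{k+1}):

  H_0: rank C_0 − rank ∂_1 = 10 − 9 = 1, and the invariant factors of ∂_1 are all 1, so H_0 ≅ Z.
  H_1: rank ker ∂_1 − rank ∂_2 = (30 − 9) − 20 = 1, and ∂_2 has invariant factor 2 > 1, so H_1 ≅ Z ⊕ Z/2Z.
  H_2: rank ker ∂_2 − rank ∂_3 = (20 − 20) − 0 = 0, and there is no ∂_3, so H_2 ≅ 0.

H_0 = Z,  H_1 = Z ⊕ Z/2Z,  H_2 = 0.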